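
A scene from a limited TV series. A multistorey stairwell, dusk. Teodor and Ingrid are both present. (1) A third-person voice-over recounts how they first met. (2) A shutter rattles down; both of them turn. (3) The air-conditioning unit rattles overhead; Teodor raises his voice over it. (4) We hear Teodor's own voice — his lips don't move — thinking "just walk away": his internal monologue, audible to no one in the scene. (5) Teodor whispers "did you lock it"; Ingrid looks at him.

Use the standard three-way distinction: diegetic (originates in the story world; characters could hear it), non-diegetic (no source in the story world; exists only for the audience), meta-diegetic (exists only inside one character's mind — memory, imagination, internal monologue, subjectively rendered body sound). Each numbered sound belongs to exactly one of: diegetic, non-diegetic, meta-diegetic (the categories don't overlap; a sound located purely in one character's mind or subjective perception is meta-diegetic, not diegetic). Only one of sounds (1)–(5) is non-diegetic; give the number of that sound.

1

(1) external voice-over — not a character, not heard by anyone in the scene → non-diegetic.
(2) the sound comes from a shutter physically present in the location → diegetic.
Sound (3): it's the actual ambient sound of the location, so diegetic.
Sound (4): internal monologue — inside Teodor's mind, not spoken into the scene, so meta-diegetic.
(5) is diegetic: spoken by a character present in the story world.
Only (1) is non-diegetic.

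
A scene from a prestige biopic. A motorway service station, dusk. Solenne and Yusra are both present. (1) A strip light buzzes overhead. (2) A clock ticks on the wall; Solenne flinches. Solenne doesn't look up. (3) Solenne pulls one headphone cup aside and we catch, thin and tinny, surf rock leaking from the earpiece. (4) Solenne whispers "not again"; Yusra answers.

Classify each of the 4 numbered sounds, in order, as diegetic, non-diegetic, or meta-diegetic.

diegetic, diegetic, diegetic, diegetic

(1) it's the actual ambient sound of the location → diegetic.
(2) is diegetic: an in-world source (a clock); characters could hear it.
(3) is diegetic: the headphones are an on-screen source.
(4) is diegetic: spoken by a character present in the story world.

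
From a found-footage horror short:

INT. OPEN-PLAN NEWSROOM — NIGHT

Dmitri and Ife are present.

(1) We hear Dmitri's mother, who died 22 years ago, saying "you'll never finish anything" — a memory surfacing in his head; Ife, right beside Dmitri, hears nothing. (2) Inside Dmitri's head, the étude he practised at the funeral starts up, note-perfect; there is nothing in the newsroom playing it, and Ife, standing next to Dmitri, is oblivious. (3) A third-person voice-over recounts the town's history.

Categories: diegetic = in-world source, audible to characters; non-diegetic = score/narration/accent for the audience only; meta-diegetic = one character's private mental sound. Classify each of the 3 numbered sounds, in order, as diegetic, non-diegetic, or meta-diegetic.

meta-diegetic, meta-diegetic, non-diegetic

(1) it's Dmitri's recollection rendered as sound; the other character can't hear it → meta-diegetic.
Sound (2): the music is a memory playing inside Dmitri's mind alone; no real-world source, Ife can't hear it, so meta-diegetic.
(3) is non-diegetic: the narrator exists outside the story world, addressing only the audience.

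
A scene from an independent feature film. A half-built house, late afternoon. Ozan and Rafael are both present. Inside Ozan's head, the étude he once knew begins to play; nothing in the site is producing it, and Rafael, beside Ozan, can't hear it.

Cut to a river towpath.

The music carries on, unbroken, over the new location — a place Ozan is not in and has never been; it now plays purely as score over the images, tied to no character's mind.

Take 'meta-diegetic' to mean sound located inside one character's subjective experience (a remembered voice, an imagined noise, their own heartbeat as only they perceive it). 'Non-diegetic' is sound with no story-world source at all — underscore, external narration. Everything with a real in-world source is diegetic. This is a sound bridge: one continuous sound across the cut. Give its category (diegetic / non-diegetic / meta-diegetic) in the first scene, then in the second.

meta-diegetic, non-diegetic

Scene one: the music exists only inside Ozan's mind; Rafael can't hear it → meta-diegetic.
Scene two: it's detached from Ozan entirely and plays over unrelated images with no in-world source — conventional underscore → non-diegetic.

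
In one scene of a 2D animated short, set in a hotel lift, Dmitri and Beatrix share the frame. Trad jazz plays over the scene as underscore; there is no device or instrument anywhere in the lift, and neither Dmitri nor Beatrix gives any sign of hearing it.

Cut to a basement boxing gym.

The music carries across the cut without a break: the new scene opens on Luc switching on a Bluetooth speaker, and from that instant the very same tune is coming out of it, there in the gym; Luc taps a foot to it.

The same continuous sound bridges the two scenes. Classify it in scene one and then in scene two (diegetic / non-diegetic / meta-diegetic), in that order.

Scene one: there's no in-world source anywhere and no character hears it — underscore for the audience only → non-diegetic.
Scene two: once Luc turns on a Bluetooth speaker, the music has a real source in the story world and Luc reacts to it → diegetic.

non-diegetic, diegetic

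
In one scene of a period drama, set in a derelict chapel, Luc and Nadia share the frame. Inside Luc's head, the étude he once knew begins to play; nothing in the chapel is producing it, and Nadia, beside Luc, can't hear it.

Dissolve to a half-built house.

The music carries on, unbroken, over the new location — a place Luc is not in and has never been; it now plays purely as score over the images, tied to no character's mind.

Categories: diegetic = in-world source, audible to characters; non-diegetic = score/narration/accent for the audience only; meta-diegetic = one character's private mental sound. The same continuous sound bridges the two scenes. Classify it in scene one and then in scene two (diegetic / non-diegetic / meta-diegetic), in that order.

Scene one: the music exists only inside Luc's mind; Nadia can't hear it → meta-diegetic.
Scene two: it's detached from Luc entirely and plays over unrelated images with no in-world source — conventional underscore → non-diegetic.

meta-diegetic, non-diegetic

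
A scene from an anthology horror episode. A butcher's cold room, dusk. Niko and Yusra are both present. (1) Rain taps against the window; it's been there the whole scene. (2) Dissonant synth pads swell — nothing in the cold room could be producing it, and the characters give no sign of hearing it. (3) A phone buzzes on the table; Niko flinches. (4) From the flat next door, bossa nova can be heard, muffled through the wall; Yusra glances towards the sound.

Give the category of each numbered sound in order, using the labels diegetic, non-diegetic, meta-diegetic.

diegetic, non-diegetic, diegetic, diegetic

Sound (1): rain is part of the location's real environment, so diegetic.
(2) is non-diegetic: score with no on-screen or off-screen source; it exists for the audience alone.
Sound (3): the sound comes from a phone physically present in the location, so diegetic.
(4) is diegetic: the music has an off-screen but real-world source and a character hears it.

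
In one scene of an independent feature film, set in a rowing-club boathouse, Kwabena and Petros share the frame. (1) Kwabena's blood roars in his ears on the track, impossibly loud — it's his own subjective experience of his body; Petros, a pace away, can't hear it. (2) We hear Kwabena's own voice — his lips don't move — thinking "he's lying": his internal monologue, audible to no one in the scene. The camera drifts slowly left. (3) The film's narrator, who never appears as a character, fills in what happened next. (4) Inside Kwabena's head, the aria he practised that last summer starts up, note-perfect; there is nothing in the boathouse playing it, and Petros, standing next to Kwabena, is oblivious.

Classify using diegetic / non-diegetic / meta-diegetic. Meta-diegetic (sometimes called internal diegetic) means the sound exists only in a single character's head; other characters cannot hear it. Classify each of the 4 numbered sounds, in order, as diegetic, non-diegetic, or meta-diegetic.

meta-diegetic, meta-diegetic, non-diegetic, meta-diegetic

(1) is meta-diegetic: a subjective body sound — Kwabena's private perception, inaudible to Petros.
(2) is meta-diegetic: it's Kwabena's unspoken thought, heard only by the audience via his subjectivity.
(3) is non-diegetic: the narrator exists outside the story world, addressing only the audience.
Sound (4): it lives in Kwabena's subjectivity, not in the boathouse, so meta-diegetic.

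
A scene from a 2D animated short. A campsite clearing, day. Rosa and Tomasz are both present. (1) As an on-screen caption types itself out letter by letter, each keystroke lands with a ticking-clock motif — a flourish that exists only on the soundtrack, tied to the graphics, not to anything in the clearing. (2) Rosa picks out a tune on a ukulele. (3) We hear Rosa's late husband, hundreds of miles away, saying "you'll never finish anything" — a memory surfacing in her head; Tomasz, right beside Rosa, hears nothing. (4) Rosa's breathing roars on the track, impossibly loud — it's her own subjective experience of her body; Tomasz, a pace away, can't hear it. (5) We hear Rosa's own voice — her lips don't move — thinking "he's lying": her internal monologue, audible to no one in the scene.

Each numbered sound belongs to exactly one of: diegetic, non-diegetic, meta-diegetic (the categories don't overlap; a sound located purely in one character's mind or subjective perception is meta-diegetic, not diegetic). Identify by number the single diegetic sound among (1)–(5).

(1) sound married to a title/caption — outside the diegesis by definition → non-diegetic.
(2) the instrument and the performer are both in the scene → diegetic.
Sound (3): the voice is a memory playing only inside Rosa's mind; Tomasz can't hear it, so meta-diegetic.
Sound (4): a subjective body sound — Rosa's private perception, inaudible to Tomasz, so meta-diegetic.
Sound (5): it's Rosa's unspoken thought, heard only by the audience via her subjectivity, so meta-diegetic.
Only (2) is diegetic.

2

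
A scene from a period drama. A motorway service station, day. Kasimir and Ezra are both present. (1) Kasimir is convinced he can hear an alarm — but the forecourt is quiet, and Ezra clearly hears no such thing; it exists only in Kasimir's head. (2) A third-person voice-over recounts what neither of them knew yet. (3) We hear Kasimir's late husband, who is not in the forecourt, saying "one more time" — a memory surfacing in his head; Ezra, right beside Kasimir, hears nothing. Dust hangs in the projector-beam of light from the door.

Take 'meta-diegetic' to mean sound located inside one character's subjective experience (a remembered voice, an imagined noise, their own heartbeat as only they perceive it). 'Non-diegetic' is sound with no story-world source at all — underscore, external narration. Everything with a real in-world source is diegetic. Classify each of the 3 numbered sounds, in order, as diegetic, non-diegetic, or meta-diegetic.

meta-diegetic, non-diegetic, meta-diegetic

Sound (1): subjective to Kasimir: the forecourt is silent and Ezra hears nothing, so meta-diegetic.
(2) is non-diegetic: commentary laid over the scene from outside the fiction.
(3) is meta-diegetic: the voice is a memory playing only inside Kasimir's mind; Ezra can't hear it.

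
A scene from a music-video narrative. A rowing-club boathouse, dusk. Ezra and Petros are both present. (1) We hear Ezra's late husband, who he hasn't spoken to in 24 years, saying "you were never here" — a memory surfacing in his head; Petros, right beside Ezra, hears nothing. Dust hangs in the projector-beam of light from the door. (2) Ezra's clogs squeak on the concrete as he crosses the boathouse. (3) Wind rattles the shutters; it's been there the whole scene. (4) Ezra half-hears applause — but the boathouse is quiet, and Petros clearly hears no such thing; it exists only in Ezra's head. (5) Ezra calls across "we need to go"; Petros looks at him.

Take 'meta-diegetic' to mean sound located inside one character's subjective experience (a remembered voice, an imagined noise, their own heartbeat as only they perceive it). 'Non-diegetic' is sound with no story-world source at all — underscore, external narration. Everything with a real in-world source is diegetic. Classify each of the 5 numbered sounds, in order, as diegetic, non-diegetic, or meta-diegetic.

meta-diegetic, diegetic, diegetic, meta-diegetic, diegetic

Sound (1): it's Ezra's recollection rendered as sound; the other character can't hear it, so meta-diegetic.
Sound (2): Ezra's footsteps are produced in the story world, so diegetic.
Sound (3): wind is part of the location's real environment, so diegetic.
Sound (4): the sound is imagined by Ezra; nothing in the story world is producing it and Petros can't hear it, so meta-diegetic.
Sound (5): spoken by a character present in the story world, so diegetic.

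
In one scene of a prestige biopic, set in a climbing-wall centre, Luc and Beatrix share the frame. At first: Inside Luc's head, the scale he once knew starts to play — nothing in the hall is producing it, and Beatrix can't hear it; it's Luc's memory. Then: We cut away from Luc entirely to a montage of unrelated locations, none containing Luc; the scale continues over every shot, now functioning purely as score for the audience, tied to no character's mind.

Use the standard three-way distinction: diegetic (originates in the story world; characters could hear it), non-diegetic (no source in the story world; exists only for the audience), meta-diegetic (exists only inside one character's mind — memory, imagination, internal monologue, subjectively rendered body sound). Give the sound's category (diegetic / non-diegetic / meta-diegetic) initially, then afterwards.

meta-diegetic, non-diegetic

Initially: the music lives inside Luc's mind alone; Beatrix can't hear it → meta-diegetic.
Afterwards: once it plays over shots Luc isn't in, detached from any character's subjectivity, it's conventional underscore → non-diegetic.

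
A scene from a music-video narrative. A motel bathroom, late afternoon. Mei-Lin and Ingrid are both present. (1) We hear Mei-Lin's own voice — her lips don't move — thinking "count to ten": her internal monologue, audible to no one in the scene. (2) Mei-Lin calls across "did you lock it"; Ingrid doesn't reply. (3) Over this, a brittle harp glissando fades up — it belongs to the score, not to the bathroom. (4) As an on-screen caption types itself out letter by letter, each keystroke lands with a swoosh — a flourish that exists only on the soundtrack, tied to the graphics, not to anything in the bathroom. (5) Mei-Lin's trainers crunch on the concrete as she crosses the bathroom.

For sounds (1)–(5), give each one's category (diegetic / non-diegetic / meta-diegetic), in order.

(1) is meta-diegetic: internal monologue — inside Mei-Lin's mind, not spoken into the scene.
Sound (2): spoken by a character present in the story world, so diegetic.
(3) is non-diegetic: score with no on-screen or off-screen source; it exists for the audience alone.
(4) sound married to a title/caption — outside the diegesis by definition → non-diegetic.
(5) is diegetic: Mei-Lin's footsteps are produced in the story world.

meta-diegetic, diegetic, non-diegetic, non-diegetic, diegetic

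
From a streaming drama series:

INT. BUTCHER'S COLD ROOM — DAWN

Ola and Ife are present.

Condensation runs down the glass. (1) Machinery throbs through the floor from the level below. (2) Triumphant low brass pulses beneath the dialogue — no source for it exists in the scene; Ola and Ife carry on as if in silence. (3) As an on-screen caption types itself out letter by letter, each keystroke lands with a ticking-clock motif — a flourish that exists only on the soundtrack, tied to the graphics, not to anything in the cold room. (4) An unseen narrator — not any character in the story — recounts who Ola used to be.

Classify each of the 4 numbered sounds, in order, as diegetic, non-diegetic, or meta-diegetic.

(1) is diegetic: machinery is part of the location's real environment.
Sound (2): it has no source in the story world and no character can hear it — it's underscore, so non-diegetic.
(3) it accompanies on-screen graphics, not anything inside the story world → non-diegetic.
(4) the narrator exists outside the story world, addressing only the audience → non-diegetic.

diegetic, non-diegetic, non-diegetic, non-diegetic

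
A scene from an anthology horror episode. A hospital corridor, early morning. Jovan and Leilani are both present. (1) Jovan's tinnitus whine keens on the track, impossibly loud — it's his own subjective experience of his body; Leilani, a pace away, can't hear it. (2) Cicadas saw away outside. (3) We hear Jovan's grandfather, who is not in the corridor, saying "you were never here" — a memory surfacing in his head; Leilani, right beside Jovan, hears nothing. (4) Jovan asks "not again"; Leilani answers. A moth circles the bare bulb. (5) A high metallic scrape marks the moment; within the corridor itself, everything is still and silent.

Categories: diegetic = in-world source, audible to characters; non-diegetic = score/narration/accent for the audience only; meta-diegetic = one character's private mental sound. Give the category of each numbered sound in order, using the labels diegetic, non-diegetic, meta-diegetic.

(1) is meta-diegetic: a subjective body sound — Jovan's private perception, inaudible to Leilani.
Sound (2): ambient/room sound belonging to the story's physical space, so diegetic.
(3) it's Jovan's recollection rendered as sound; the other character can't hear it → meta-diegetic.
(4) is diegetic: Jovan is a character speaking aloud in the scene.
(5) is non-diegetic: an editorial stinger — it belongs to the cut, not the story world.

meta-diegetic, diegetic, meta-diegetic, diegetic, non-diegetic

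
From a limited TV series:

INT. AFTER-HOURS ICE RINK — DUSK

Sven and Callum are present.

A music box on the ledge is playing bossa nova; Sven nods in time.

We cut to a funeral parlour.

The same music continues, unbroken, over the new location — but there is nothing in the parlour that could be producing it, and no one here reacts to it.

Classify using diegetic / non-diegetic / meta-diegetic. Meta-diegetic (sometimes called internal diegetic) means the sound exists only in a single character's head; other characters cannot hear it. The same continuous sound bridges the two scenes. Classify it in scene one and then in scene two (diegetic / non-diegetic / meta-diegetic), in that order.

Scene one: a music box is an on-screen source and Sven reacts to it → diegetic.
Scene two: there is no source in the parlour and no one hears it — it's now underscore → non-diegetic.

diegetic, non-diegetic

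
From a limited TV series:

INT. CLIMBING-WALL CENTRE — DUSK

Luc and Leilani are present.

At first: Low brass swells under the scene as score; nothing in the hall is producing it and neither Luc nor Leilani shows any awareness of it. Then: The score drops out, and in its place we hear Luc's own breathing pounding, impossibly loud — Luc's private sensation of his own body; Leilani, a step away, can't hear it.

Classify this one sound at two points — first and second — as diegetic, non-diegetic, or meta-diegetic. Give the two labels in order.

non-diegetic, meta-diegetic

First: underscore with no in-world source, inaudible to the characters → non-diegetic.
Second: the body sound is Luc's subjective perception alone — Leilani can't hear it → meta-diegetic.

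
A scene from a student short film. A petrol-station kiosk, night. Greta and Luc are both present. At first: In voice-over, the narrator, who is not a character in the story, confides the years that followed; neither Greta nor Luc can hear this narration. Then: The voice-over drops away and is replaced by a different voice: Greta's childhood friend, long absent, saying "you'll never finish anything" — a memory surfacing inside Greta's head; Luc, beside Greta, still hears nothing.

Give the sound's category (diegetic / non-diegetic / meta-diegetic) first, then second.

First: the external narrator addresses only the audience — outside the story world → non-diegetic.
Second: the replacement voice is a memory inside Greta's mind specifically → meta-diegetic.

non-diegetic, meta-diegetic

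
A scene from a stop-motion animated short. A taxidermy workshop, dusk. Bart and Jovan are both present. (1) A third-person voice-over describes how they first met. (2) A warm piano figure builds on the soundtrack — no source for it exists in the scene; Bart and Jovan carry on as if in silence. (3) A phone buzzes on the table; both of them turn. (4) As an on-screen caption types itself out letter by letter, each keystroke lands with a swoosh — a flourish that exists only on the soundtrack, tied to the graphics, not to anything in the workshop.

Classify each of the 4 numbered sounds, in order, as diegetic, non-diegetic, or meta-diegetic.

non-diegetic, non-diegetic, diegetic, non-diegetic

(1) is non-diegetic: external voice-over — not a character, not heard by anyone in the scene.
Sound (2): it has no source in the story world and no character can hear it — it's underscore, so non-diegetic.
(3) is diegetic: a phone is a real object/event in the scene's world.
(4) the caption isn't part of the story world, so neither is the sound tied to it → non-diegetic.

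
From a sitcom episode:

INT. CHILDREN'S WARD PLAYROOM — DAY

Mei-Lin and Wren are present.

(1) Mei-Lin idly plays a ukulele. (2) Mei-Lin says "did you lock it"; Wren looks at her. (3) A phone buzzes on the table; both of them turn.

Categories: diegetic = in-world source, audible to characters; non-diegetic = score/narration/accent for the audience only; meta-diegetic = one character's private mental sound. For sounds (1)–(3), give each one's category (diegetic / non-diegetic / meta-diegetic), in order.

(1) Mei-Lin is producing the music live, in the story world → diegetic.
Sound (2): spoken by a character present in the story world, so diegetic.
(3) is diegetic: the sound comes from a phone physically present in the location.

diegetic, diegetic, diegetic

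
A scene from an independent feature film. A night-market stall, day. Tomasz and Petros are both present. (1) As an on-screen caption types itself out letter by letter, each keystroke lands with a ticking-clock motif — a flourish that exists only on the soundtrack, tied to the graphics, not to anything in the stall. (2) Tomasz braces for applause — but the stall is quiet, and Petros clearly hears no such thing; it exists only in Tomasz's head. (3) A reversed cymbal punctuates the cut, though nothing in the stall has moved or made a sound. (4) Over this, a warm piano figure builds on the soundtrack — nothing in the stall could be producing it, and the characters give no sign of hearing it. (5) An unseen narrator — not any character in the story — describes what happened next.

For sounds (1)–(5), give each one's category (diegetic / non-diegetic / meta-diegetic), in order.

non-diegetic, meta-diegetic, non-diegetic, non-diegetic, non-diegetic

Sound (1): it accompanies on-screen graphics, not anything inside the story world, so non-diegetic.
(2) Tomasz alone 'hears' it — an imagined sound, not present in the space → meta-diegetic.
Sound (3): an editorial stinger — it belongs to the cut, not the story world, so non-diegetic.
(4) nothing in the stall produces it and the characters don't hear it — pure soundtrack → non-diegetic.
(5) is non-diegetic: external voice-over — not a character, not heard by anyone in the scene.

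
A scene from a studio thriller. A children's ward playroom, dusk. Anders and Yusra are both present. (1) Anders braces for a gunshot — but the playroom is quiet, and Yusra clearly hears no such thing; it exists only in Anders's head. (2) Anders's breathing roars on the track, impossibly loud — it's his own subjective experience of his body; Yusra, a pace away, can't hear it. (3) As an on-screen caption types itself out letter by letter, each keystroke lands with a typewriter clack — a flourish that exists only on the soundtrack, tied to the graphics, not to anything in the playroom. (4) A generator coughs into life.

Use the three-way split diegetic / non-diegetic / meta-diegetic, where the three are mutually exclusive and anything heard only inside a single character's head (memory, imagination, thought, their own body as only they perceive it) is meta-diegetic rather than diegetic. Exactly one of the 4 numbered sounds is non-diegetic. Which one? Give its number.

Sound (1): Anders alone 'hears' it — an imagined sound, not present in the space, so meta-diegetic.
(2) a subjective body sound — Anders's private perception, inaudible to Yusra → meta-diegetic.
(3) is non-diegetic: it accompanies on-screen graphics, not anything inside the story world.
(4) is diegetic: a generator is a real object/event in the scene's world.
Only (3) is non-diegetic.

3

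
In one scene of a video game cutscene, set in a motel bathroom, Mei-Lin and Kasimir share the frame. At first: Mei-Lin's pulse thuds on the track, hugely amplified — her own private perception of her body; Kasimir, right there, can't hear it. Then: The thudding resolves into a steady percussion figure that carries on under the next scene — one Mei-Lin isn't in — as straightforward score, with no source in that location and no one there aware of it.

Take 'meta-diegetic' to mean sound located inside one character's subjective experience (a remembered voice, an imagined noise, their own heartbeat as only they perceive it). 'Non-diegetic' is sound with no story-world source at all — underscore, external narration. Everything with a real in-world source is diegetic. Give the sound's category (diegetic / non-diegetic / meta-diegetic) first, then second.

First: it's Mei-Lin's subjective body sound, inaudible to Kasimir → meta-diegetic.
Second: detached from Mei-Lin and playing as sourceless score over a scene she isn't in — for the audience only → non-diegetic.

meta-diegetic, non-diegetic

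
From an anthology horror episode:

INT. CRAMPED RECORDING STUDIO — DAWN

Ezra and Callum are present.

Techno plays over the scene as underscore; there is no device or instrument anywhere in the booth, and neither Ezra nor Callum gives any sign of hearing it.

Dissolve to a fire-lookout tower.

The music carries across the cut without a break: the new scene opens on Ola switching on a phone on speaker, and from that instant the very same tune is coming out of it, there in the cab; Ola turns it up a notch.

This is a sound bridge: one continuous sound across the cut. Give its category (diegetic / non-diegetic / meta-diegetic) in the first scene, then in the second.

non-diegetic, diegetic

Scene one: there's no in-world source anywhere and no character hears it — underscore for the audience only → non-diegetic.
Scene two: once Ola turns on a phone on speaker, the music has a real source in the story world and Ola reacts to it → diegetic.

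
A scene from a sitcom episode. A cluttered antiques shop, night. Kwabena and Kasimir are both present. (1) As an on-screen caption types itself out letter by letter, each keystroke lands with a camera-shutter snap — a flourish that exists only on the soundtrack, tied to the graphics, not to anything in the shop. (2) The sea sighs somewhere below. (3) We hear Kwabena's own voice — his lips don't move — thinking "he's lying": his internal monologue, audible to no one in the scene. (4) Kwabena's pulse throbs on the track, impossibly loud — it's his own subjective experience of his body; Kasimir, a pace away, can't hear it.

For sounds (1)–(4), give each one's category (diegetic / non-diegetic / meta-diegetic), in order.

non-diegetic, diegetic, meta-diegetic, meta-diegetic

(1) it accompanies on-screen graphics, not anything inside the story world → non-diegetic.
(2) is diegetic: ambient/room sound belonging to the story's physical space.
Sound (3): it's Kwabena's unspoken thought, heard only by the audience via his subjectivity, so meta-diegetic.
Sound (4): a subjective body sound — Kwabena's private perception, inaudible to Kasimir, so meta-diegetic.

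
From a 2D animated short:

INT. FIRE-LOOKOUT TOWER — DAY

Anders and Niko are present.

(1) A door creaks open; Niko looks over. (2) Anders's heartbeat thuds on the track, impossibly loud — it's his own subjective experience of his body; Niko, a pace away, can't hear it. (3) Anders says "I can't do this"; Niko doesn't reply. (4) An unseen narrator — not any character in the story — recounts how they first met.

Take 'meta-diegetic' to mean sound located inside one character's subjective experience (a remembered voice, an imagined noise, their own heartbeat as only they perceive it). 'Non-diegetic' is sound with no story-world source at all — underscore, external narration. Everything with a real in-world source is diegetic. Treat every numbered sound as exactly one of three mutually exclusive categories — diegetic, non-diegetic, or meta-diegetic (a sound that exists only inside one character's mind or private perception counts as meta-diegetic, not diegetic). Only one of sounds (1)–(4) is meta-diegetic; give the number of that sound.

(1) an in-world source (a door); characters could hear it → diegetic.
(2) a subjective body sound — Anders's private perception, inaudible to Niko → meta-diegetic.
(3) is diegetic: on-screen dialogue — Anders speaks and Niko is there to hear.
(4) is non-diegetic: the narrator exists outside the story world, addressing only the audience.
Only (2) is meta-diegetic.

2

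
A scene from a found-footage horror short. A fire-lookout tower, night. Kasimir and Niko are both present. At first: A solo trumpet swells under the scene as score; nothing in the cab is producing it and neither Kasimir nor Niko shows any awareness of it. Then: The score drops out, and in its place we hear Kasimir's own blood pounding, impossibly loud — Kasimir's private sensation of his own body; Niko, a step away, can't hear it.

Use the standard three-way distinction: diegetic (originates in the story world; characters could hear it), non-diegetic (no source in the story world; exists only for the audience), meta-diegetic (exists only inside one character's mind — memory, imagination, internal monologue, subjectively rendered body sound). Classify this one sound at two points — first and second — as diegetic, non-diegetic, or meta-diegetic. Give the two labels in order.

non-diegetic, meta-diegetic

First: underscore with no in-world source, inaudible to the characters → non-diegetic.
Second: the body sound is Kasimir's subjective perception alone — Niko can't hear it → meta-diegetic.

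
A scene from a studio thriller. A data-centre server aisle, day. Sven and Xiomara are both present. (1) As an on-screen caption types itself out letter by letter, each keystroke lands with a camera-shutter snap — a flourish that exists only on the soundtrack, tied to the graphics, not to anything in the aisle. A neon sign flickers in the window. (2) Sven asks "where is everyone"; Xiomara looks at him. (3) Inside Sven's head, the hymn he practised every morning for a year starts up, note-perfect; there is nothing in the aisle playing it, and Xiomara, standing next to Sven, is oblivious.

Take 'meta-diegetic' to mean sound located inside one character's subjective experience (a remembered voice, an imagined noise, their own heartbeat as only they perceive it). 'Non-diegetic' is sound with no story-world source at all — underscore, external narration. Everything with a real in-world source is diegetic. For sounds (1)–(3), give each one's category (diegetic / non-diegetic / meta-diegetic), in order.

non-diegetic, diegetic, meta-diegetic

(1) sound married to a title/caption — outside the diegesis by definition → non-diegetic.
(2) on-screen dialogue — Sven speaks and Xiomara is there to hear → diegetic.
(3) the music is a memory playing inside Sven's mind alone; no real-world source, Xiomara can't hear it → meta-diegetic.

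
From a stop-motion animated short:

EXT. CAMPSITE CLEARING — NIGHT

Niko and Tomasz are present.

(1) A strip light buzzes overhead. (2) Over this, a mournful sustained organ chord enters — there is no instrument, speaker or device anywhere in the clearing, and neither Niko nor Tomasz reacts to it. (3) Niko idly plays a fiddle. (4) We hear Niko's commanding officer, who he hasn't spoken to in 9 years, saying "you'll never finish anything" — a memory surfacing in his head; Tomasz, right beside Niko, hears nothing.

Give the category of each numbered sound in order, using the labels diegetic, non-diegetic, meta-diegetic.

(1) is diegetic: ambient/room sound belonging to the story's physical space.
(2) nothing in the clearing produces it and the characters don't hear it — pure soundtrack → non-diegetic.
(3) Niko is producing the music live, in the story world → diegetic.
Sound (4): it's Niko's recollection rendered as sound; the other character can't hear it, so meta-diegetic.

diegetic, non-diegetic, diegetic, meta-diegetic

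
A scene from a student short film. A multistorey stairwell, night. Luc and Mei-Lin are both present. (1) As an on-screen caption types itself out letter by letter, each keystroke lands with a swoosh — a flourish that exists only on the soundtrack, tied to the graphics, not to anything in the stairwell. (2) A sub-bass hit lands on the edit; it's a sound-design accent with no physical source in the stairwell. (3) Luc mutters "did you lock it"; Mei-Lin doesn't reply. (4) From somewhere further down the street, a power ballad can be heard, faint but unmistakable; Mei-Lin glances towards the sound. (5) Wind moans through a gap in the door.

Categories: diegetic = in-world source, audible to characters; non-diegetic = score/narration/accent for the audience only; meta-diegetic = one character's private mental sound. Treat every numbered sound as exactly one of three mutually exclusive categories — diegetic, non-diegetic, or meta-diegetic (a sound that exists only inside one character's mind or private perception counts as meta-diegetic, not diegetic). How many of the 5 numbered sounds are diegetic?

3

(1) it accompanies on-screen graphics, not anything inside the story world → non-diegetic.
(2) nothing in the scene produces it; it's an accent added for the audience → non-diegetic.
(3) spoken by a character present in the story world → diegetic.
(4) it's coming from somewhere further down the street — a location within the story world — and Mei-Lin reacts → diegetic.
Sound (5): ambient/room sound belonging to the story's physical space, so diegetic.
Diegetic: (3), (4), (5) — that's 3.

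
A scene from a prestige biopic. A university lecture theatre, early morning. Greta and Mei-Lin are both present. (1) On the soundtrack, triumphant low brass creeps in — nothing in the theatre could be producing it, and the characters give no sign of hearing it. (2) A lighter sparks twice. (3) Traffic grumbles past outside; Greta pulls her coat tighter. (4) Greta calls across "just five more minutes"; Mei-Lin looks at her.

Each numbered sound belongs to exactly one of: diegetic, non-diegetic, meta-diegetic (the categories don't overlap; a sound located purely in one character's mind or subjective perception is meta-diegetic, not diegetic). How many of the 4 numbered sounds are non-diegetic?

Sound (1): it has no source in the story world and no character can hear it — it's underscore, so non-diegetic.
(2) is diegetic: the sound comes from a lighter physically present in the location.
(3) traffic is part of the location's real environment → diegetic.
(4) is diegetic: on-screen dialogue — Greta speaks and Mei-Lin is there to hear.
So 1 of the 4 is non-diegetic: (1).

1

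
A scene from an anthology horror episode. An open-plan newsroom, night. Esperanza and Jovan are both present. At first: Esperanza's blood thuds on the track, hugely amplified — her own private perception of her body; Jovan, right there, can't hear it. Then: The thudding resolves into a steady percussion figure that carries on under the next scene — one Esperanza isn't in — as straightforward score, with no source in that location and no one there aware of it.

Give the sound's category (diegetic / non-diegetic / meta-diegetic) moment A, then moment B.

Moment A: it's Esperanza's subjective body sound, inaudible to Jovan → meta-diegetic.
Moment B: detached from Esperanza and playing as sourceless score over a scene she isn't in — for the audience only → non-diegetic.

meta-diegetic, non-diegetic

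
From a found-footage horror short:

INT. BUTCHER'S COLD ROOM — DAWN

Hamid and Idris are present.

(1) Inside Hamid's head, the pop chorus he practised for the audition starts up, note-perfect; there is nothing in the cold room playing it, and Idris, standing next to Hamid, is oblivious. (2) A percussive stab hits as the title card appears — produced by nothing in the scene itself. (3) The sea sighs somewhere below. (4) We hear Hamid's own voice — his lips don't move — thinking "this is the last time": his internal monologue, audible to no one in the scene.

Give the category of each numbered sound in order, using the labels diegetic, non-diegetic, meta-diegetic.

Sound (1): the music is a memory playing inside Hamid's mind alone; no real-world source, Idris can't hear it, so meta-diegetic.
(2) an editorial stinger — it belongs to the cut, not the story world → non-diegetic.
(3) ambient/room sound belonging to the story's physical space → diegetic.
Sound (4): internal monologue — inside Hamid's mind, not spoken into the scene, so meta-diegetic.

meta-diegetic, non-diegetic, diegetic, meta-diegetic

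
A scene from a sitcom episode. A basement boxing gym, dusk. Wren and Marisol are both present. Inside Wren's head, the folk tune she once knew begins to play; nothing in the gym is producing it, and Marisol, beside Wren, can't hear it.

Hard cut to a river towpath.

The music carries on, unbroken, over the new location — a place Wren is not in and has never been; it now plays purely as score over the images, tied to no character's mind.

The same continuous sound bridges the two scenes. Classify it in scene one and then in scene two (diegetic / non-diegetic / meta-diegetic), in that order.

Scene one: the music exists only inside Wren's mind; Marisol can't hear it → meta-diegetic.
Scene two: it's detached from Wren entirely and plays over unrelated images with no in-world source — conventional underscore → non-diegetic.

meta-diegetic, non-diegetic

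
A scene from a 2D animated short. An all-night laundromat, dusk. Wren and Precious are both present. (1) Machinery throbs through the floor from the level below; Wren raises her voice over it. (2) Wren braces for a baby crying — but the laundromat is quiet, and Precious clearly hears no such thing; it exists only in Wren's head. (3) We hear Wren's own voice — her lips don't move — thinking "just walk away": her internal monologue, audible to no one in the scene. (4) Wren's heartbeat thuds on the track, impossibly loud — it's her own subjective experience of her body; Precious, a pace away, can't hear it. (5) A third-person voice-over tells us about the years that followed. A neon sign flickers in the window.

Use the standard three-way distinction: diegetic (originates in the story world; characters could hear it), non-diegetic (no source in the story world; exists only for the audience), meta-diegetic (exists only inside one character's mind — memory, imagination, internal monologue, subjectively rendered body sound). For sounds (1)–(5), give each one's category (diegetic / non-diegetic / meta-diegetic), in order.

(1) it's the actual ambient sound of the location → diegetic.
Sound (2): the sound is imagined by Wren; nothing in the story world is producing it and Precious can't hear it, so meta-diegetic.
Sound (3): it's Wren's unspoken thought, heard only by the audience via her subjectivity, so meta-diegetic.
(4) is meta-diegetic: point-of-audition from inside Wren's body; not a sound in the room.
(5) the narrator exists outside the story world, addressing only the audience → non-diegetic.

diegetic, meta-diegetic, meta-diegetic, meta-diegetic, non-diegetic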